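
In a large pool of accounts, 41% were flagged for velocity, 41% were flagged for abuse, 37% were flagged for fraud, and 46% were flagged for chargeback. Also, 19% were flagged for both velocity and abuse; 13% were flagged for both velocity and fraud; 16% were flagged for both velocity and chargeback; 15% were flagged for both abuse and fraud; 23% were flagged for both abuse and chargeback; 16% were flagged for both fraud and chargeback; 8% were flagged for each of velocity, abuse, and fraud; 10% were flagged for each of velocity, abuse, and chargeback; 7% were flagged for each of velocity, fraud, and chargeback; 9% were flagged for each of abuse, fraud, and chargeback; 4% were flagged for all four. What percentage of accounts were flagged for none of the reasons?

7%

Apply inclusion-exclusion:
P(union) = 41 + 41 + 37 + 46 − 19 − 13 − 16 − 15 − 23 − 16 + 8 + 10 + 7 + 9 − 4 = 93%
P(none) = 100% − 93% = 7%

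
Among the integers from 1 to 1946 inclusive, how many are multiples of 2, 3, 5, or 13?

1467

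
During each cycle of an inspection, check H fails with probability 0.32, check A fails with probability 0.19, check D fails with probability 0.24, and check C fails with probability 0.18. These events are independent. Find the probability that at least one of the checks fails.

0.65674144

P(none) = (1 − 0.32) × (1 − 0.19) × (1 − 0.24) × (1 − 0.18) = 0.68 × 0.81 × 0.76 × 0.82 = 0.34325856
P(at least one) = 1 − 0.34325856 = 0.65674144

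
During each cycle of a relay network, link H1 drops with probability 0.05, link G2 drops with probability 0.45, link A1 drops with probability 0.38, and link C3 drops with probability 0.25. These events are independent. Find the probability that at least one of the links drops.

0.7570375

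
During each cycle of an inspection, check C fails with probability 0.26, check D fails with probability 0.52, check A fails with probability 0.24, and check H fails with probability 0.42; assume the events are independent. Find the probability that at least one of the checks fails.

0.84342784

P(none) = (1 − 0.26) × (1 − 0.52) × (1 − 0.24) × (1 − 0.42) = 0.74 × 0.48 × 0.76 × 0.58 = 0.15657216
P(at least one) = 1 − 0.15657216 = 0.84342784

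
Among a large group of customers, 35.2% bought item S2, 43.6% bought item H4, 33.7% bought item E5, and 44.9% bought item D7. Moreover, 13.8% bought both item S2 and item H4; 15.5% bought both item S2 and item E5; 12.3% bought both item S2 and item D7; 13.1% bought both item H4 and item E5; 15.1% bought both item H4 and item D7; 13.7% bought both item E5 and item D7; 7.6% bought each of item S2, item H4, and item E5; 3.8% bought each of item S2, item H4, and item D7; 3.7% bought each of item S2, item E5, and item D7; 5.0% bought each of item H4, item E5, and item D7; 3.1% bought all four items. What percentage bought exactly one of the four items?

By inclusion–exclusion (exactly-one form):
P(exactly one) = 35.2 + 43.6 + 33.7 + 44.9 − 2·13.8 − 2·15.5 − 2·12.3 − 2·13.1 − 2·15.1 − 2·13.7 + 3·7.6 + 3·3.8 + 3·3.7 + 3·5.0 − 4·3.1 = 38.3%

38.3%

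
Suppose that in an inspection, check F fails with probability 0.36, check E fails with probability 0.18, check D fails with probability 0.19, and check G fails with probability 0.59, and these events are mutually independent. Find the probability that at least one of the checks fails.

0.82571392

Independence gives P(none) = ∏(1 − pᵢ).
P(none) = (1 − 0.36) × (1 − 0.18) × (1 − 0.19) × (1 − 0.59) = 0.64 × 0.82 × 0.81 × 0.41 = 0.17428608
P(at least one) = 1 − 0.17428608 = 0.82571392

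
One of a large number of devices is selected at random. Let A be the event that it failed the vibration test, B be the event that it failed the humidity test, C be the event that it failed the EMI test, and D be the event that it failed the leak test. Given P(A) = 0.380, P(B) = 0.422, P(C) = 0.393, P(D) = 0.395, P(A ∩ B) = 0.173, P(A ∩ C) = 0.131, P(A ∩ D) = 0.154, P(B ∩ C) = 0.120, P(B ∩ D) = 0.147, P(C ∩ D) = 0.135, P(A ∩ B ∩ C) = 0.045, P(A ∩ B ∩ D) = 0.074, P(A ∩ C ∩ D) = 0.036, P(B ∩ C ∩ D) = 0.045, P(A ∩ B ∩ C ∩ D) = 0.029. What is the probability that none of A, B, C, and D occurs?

Inclusion–exclusion gives
P(A ∪ B ∪ C ∪ D) = 0.380 + 0.422 + 0.393 + 0.395 − 0.173 − 0.131 − 0.154 − 0.120 − 0.147 − 0.135 + 0.045 + 0.074 + 0.036 + 0.045 − 0.029 = 0.901
P(none) = 1 − 0.901 = 0.099

0.099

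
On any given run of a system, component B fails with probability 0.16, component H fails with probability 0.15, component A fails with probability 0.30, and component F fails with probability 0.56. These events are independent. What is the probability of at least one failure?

0.780088

Since the events are independent, P(none) is the product of the individual non-occurrence probabilities.
P(none) = (1 − 0.16) × (1 − 0.15) × (1 − 0.30) × (1 − 0.56) = 0.84 × 0.85 × 0.70 × 0.44 = 0.219912
P(at least one) = 1 − 0.219912 = 0.780088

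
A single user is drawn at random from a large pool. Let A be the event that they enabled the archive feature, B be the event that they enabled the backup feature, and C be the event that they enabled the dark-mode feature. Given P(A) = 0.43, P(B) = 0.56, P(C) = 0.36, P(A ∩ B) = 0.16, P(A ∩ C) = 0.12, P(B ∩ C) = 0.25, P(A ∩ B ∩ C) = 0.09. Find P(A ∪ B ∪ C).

P(A ∪ B ∪ C) = 0.43 + 0.56 + 0.36 − 0.16 − 0.12 − 0.25 + 0.09 = 0.91

0.91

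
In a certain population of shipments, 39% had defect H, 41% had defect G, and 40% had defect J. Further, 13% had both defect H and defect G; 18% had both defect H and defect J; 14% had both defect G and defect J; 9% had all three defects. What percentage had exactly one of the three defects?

57%

P(exactly one) = 39 + 41 + 40 − 2·13 − 2·18 − 2·14 + 3·9 = 57%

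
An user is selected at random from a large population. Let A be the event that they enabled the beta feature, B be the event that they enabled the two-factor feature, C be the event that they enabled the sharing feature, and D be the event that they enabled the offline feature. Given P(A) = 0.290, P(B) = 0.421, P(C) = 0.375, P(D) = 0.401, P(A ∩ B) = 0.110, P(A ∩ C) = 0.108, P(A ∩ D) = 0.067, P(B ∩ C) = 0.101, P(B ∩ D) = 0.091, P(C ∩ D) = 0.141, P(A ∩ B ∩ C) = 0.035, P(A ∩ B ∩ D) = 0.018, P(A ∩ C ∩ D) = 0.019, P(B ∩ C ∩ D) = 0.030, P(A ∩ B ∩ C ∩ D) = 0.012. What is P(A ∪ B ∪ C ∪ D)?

0.959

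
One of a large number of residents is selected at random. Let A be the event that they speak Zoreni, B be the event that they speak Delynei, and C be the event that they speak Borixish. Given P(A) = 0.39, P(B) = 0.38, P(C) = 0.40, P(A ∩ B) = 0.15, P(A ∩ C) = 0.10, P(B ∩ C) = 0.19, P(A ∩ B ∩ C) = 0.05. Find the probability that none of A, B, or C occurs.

Using inclusion–exclusion:
P(A ∪ B ∪ C) = 0.39 + 0.38 + 0.40 − 0.15 − 0.10 − 0.19 + 0.05 = 0.78
P(none) = 1 − 0.78 = 0.22

0.22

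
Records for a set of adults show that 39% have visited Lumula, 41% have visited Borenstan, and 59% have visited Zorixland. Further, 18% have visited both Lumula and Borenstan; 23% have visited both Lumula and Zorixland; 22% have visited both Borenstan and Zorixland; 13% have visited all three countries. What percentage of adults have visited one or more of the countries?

P(at least one) = 39 + 41 + 59 − 18 − 23 − 22 + 13 = 89%

89%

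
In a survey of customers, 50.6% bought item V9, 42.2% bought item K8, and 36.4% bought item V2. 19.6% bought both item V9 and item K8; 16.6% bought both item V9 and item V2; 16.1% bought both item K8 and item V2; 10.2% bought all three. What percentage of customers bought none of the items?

12.9%

P(≥1) = 50.6 + 42.2 + 36.4 − 19.6 − 16.6 − 16.1 + 10.2 = 87.1%
P(none) = 100% − 87.1% = 12.9%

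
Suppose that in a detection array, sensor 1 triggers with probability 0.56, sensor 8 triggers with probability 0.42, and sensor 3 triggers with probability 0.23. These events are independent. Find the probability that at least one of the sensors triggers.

P(none) = (1 − 0.56) × (1 − 0.42) × (1 − 0.23) = 0.44 × 0.58 × 0.77 = 0.196504
P(at least one) = 1 − 0.196504 = 0.803496

0.803496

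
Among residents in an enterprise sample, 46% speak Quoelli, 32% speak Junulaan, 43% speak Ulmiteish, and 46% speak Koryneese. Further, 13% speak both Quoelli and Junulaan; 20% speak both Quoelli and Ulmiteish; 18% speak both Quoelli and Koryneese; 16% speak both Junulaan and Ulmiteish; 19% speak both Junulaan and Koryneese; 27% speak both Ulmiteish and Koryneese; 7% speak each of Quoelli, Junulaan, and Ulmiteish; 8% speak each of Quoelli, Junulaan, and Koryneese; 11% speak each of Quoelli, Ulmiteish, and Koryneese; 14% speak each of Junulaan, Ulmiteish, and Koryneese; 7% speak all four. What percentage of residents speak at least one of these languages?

Apply inclusion-exclusion:
P(≥1) = 46 + 32 + 43 + 46 − 13 − 20 − 18 − 16 − 19 − 27 + 7 + 8 + 11 + 14 − 7 = 87%

87%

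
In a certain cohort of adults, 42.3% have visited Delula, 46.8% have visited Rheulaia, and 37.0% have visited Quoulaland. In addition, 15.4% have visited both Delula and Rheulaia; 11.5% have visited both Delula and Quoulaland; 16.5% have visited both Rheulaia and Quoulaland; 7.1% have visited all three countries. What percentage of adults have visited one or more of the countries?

89.8%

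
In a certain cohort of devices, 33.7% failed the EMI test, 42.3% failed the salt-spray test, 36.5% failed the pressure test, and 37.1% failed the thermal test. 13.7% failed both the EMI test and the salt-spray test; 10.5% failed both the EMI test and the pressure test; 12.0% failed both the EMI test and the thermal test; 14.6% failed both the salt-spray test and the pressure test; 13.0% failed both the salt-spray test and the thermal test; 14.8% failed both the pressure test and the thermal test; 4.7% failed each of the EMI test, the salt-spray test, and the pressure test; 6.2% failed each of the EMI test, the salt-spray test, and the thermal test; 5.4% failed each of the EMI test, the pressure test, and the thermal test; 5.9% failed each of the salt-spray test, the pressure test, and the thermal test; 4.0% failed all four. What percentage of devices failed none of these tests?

10.8%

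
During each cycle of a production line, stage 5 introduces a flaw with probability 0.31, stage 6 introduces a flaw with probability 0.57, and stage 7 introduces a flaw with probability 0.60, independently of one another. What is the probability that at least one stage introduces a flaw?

0.88132

P(none) = (1 − 0.31) × (1 − 0.57) × (1 − 0.60) = 0.69 × 0.43 × 0.40 = 0.11868
P(at least one) = 1 − 0.11868 = 0.88132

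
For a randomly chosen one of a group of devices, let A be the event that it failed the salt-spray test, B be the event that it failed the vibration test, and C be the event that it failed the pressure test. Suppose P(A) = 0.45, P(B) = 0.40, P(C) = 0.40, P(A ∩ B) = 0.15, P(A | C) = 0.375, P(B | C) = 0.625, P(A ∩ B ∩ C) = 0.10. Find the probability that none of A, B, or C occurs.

P(A ∩ C) = P(C)·P(A|C) = 0.40 × 0.375 = 0.15
P(B ∩ C) = P(C)·P(B|C) = 0.40 × 0.625 = 0.25
Inclusion–exclusion gives
P(A ∪ B ∪ C) = 0.45 + 0.40 + 0.40 − 0.15 − 0.15 − 0.25 + 0.10 = 0.80
P(none) = 1 − 0.80 = 0.20

0.20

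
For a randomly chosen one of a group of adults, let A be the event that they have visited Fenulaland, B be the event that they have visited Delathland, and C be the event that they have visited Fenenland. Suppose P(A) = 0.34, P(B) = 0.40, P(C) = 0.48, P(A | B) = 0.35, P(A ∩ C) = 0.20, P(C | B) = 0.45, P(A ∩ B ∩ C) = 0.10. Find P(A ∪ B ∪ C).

0.80

P(A ∩ B) = P(B)·P(A|B) = 0.40 × 0.35 = 0.14
P(B ∩ C) = P(B)·P(C|B) = 0.40 × 0.45 = 0.18
P(A ∪ B ∪ C) = 0.34 + 0.40 + 0.48 − 0.14 − 0.20 − 0.18 + 0.10 = 0.80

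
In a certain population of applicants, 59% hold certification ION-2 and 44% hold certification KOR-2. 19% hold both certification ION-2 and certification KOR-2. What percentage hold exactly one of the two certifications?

Using the inclusion–exclusion count for exactly one event:
P(exactly one) = 59 + 44 − 2·19 = 65%

65%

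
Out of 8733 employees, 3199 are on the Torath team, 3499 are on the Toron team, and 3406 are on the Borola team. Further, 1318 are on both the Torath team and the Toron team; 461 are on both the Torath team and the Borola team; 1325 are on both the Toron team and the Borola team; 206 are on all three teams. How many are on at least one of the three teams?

By inclusion-exclusion,
|at least one| = 3199 + 3499 + 3406 − 1318 − 461 − 1325 + 206 = 7206

7206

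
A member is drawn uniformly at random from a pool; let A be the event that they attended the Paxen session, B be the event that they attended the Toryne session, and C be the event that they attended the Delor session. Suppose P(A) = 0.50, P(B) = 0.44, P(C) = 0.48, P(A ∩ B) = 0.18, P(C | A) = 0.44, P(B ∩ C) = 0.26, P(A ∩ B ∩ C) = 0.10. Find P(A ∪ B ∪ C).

0.86

P(A ∩ C) = P(A)·P(C|A) = 0.50 × 0.44 = 0.22
Inclusion–exclusion gives
P(A ∪ B ∪ C) = 0.50 + 0.44 + 0.48 − 0.18 − 0.22 − 0.26 + 0.10 = 0.86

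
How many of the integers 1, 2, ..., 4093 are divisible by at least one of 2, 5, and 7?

Apply inclusion-exclusion:
2046 + 818 + 584 − 409 − 292 − 116 + 58 = 2689

2689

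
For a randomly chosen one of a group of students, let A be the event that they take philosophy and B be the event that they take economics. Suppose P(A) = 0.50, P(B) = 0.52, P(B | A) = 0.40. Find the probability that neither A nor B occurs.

P(A ∩ B) = P(A)·P(B|A) = 0.50 × 0.40 = 0.20
By inclusion-exclusion,
P(A ∪ B) = 0.50 + 0.52 − 0.20 = 0.82
P(none) = 1 − 0.82 = 0.18

0.18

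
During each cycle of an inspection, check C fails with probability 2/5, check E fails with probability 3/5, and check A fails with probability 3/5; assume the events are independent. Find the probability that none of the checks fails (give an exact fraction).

P(none) = (1 − 2/5) × (1 − 3/5) × (1 − 3/5) = 3/5 × 2/5 × 2/5 = 12/125

12/125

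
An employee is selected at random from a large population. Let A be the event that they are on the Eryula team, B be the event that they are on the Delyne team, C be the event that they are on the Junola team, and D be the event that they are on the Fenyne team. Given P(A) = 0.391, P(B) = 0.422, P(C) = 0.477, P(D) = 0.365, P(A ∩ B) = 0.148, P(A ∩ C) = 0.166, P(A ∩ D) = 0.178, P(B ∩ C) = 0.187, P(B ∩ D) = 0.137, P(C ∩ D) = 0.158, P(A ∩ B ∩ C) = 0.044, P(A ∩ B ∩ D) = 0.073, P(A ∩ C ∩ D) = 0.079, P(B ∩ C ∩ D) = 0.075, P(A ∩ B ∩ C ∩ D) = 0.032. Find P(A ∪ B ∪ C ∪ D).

0.920

P(A ∪ B ∪ C ∪ D) = 0.391 + 0.422 + 0.477 + 0.365 − 0.148 − 0.166 − 0.178 − 0.187 − 0.137 − 0.158 + 0.044 + 0.073 + 0.079 + 0.075 − 0.032 = 0.920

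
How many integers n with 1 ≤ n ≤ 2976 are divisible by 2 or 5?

1786

By inclusion-exclusion,
⌊2976/2⌋ + ⌊2976/5⌋ − ⌊2976/10⌋ = 1488 + 595 − 297 = 1786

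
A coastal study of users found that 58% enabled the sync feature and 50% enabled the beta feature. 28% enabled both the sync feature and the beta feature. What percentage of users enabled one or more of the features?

80%

By inclusion–exclusion:
P(≥1) = 58 + 50 − 28 = 80%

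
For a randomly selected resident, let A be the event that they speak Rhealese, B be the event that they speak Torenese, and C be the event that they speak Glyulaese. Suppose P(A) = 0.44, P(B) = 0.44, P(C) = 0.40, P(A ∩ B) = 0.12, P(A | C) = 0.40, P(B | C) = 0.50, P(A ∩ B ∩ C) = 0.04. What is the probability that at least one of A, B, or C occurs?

0.84

P(A ∩ C) = P(C)·P(A|C) = 0.40 × 0.40 = 0.16
P(B ∩ C) = P(C)·P(B|C) = 0.40 × 0.50 = 0.20
By inclusion–exclusion:
P(A ∪ B ∪ C) = 0.44 + 0.44 + 0.40 − 0.12 − 0.16 − 0.20 + 0.04 = 0.84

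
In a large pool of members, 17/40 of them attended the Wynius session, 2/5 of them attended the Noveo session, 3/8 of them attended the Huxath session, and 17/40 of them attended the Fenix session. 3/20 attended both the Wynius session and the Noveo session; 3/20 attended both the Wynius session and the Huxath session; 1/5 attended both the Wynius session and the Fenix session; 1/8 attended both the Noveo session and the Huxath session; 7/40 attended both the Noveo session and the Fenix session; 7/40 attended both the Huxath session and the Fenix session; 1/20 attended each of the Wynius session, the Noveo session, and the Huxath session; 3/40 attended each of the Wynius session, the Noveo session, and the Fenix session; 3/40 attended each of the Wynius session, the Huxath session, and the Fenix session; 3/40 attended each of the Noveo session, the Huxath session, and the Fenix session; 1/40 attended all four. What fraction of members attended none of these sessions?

Inclusion–exclusion gives
P(≥1) = 17/40 + 2/5 + 3/8 + 17/40 − 3/20 − 3/20 − 1/5 − 1/8 − 7/40 − 7/40 + 1/20 + 3/40 + 3/40 + 3/40 − 1/40 = 9/10
P(none) = 1 − 9/10 = 1/10

1/10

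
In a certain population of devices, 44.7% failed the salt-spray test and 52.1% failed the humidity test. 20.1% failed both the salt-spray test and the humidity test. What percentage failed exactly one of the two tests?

Using the inclusion–exclusion count for exactly one event:
P(exactly one) = 44.7 + 52.1 − 2·20.1 = 56.6%

56.6%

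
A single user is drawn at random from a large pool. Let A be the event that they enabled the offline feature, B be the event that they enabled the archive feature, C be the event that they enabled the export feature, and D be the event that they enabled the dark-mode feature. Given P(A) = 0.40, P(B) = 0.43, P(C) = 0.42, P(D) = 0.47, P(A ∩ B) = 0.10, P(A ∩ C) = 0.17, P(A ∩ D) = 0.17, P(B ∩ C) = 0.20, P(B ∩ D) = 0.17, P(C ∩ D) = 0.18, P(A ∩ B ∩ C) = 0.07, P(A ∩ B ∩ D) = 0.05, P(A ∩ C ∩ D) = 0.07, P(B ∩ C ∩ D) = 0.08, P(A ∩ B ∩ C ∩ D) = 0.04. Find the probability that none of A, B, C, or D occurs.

By inclusion–exclusion:
P(A ∪ B ∪ C ∪ D) = 0.40 + 0.43 + 0.42 + 0.47 − 0.10 − 0.17 − 0.17 − 0.20 − 0.17 − 0.18 + 0.07 + 0.05 + 0.07 + 0.08 − 0.04 = 0.96
P(none) = 1 − 0.96 = 0.04

0.04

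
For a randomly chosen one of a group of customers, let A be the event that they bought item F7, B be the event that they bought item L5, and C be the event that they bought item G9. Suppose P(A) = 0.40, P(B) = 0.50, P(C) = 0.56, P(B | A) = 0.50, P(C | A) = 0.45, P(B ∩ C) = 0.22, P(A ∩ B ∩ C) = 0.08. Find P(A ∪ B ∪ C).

0.94

P(A ∩ B) = P(A)·P(B|A) = 0.40 × 0.50 = 0.20
P(A ∩ C) = P(A)·P(C|A) = 0.40 × 0.45 = 0.18
Apply inclusion-exclusion:
P(A ∪ B ∪ C) = 0.40 + 0.50 + 0.56 − 0.20 − 0.18 − 0.22 + 0.08 = 0.94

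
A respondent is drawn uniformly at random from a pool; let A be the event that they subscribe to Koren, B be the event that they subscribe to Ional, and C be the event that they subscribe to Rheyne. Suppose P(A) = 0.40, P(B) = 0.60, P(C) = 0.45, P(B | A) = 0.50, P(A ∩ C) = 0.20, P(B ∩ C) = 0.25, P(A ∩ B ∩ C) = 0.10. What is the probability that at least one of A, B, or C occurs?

0.90

P(A ∩ B) = P(A)·P(B|A) = 0.40 × 0.50 = 0.20
By inclusion-exclusion,
P(A ∪ B ∪ C) = 0.40 + 0.60 + 0.45 − 0.20 − 0.20 − 0.25 + 0.10 = 0.90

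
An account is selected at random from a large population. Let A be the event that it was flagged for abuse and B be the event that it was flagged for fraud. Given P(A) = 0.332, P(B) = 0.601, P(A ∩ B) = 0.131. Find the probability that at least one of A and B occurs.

Using inclusion–exclusion:
P(A ∪ B) = 0.332 + 0.601 − 0.131 = 0.802

0.802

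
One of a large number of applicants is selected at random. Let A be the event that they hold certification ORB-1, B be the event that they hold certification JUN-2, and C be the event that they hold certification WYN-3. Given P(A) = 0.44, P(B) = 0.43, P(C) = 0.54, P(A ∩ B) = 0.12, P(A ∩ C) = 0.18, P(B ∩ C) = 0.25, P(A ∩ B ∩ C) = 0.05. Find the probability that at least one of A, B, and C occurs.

By inclusion-exclusion,
P(A ∪ B ∪ C) = 0.44 + 0.43 + 0.54 − 0.12 − 0.18 − 0.25 + 0.05 = 0.91

0.91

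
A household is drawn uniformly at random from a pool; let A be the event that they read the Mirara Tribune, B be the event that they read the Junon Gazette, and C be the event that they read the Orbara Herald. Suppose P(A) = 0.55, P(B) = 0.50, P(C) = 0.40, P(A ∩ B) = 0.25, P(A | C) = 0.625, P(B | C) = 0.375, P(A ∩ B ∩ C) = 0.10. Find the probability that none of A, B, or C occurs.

0.10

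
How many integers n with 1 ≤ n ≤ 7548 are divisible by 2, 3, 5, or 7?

By inclusion–exclusion:
⌊7548/2⌋ + ⌊7548/3⌋ + ⌊7548/5⌋ + ⌊7548/7⌋ − ⌊7548/6⌋ − ⌊7548/10⌋ − ⌊7548/14⌋ − ⌊7548/15⌋ − ⌊7548/21⌋ − ⌊7548/35⌋ + ⌊7548/30⌋ + ⌊7548/42⌋ + ⌊7548/70⌋ + ⌊7548/105⌋ − ⌊7548/210⌋ = 3774 + 2516 + 1509 + 1078 − 1258 − 754 − 539 − 503 − 359 − 215 + 251 + 179 + 107 + 71 − 35 = 5822

5822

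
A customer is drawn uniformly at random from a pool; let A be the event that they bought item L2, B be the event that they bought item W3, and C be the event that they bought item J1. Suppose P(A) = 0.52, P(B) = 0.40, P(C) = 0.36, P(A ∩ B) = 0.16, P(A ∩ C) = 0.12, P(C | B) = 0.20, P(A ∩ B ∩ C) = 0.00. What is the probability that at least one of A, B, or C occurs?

P(B ∩ C) = P(B)·P(C|B) = 0.40 × 0.20 = 0.08
P(A ∪ B ∪ C) = 0.52 + 0.40 + 0.36 − 0.16 − 0.12 − 0.08 + 0.00 = 0.92

0.92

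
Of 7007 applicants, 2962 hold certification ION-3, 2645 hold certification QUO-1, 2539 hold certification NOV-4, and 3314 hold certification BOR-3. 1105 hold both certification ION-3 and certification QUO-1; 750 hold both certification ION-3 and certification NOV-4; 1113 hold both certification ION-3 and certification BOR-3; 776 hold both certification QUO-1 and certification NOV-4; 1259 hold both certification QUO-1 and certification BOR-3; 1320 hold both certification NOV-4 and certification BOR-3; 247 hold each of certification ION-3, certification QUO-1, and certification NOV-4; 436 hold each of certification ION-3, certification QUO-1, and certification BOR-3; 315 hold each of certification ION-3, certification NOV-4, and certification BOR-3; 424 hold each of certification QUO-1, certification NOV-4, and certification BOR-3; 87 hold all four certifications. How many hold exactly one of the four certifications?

2732

|exactly one| = 2962 + 2645 + 2539 + 3314 − 2·1105 − 2·750 − 2·1113 − 2·776 − 2·1259 − 2·1320 + 3·247 + 3·436 + 3·315 + 3·424 − 4·87 = 2732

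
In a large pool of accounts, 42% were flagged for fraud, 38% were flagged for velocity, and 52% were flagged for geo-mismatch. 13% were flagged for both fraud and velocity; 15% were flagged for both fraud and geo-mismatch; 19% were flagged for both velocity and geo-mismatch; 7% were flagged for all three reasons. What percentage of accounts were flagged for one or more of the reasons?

92%

Apply inclusion-exclusion:
P(at least one) = 42 + 38 + 52 − 13 − 15 − 19 + 7 = 92%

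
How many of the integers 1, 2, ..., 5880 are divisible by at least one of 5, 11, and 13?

1933

1176 + 534 + 452 − 106 − 90 − 41 + 8 = 1933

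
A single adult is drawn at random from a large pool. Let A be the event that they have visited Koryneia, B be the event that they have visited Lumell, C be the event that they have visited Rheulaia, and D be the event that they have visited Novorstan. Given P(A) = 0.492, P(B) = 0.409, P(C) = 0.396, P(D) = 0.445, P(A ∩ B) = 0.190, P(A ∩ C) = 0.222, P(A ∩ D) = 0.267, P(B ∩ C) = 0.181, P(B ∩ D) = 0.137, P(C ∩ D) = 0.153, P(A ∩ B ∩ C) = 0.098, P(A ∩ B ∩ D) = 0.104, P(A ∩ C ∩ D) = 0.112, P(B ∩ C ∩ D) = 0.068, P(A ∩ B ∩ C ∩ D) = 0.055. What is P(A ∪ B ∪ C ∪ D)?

Using inclusion–exclusion:
P(A ∪ B ∪ C ∪ D) = 0.492 + 0.409 + 0.396 + 0.445 − 0.190 − 0.222 − 0.267 − 0.181 − 0.137 − 0.153 + 0.098 + 0.104 + 0.112 + 0.068 − 0.055 = 0.919

0.919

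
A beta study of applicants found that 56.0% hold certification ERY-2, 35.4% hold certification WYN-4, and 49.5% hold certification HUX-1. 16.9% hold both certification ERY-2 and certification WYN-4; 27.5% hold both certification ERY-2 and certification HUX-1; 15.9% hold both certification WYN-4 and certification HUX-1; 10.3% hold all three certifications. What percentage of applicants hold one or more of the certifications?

Inclusion–exclusion gives
P(≥1) = 56.0 + 35.4 + 49.5 − 16.9 − 27.5 − 15.9 + 10.3 = 90.9%

90.9%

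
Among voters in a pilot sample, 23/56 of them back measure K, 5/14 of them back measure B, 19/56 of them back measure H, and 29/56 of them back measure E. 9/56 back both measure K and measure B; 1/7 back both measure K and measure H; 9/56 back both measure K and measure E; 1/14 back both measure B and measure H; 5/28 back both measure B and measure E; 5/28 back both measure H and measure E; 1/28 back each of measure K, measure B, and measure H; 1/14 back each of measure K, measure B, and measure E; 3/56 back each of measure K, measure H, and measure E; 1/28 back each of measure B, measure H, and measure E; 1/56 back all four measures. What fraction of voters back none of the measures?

P(union) = 23/56 + 5/14 + 19/56 + 29/56 − 9/56 − 1/7 − 9/56 − 1/14 − 5/28 − 5/28 + 1/28 + 1/14 + 3/56 + 1/28 − 1/56 = 51/56
P(none) = 1 − 51/56 = 5/56

5/56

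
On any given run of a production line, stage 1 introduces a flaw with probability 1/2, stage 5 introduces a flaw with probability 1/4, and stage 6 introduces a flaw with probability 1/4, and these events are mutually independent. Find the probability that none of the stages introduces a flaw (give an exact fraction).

P(none) = (1 − 1/2) × (1 − 1/4) × (1 − 1/4) = 1/2 × 3/4 × 3/4 = 9/32

9/32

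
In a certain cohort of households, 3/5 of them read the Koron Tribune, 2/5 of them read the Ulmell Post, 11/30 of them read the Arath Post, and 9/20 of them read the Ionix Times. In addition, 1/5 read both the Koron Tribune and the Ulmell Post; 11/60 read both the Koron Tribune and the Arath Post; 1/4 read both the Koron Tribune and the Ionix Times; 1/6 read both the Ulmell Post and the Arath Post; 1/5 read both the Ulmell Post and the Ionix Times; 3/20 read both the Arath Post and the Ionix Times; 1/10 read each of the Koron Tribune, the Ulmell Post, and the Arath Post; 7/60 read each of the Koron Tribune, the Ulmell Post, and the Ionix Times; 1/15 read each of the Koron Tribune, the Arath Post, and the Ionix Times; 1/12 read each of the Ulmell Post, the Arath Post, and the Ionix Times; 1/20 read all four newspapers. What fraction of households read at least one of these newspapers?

59/60

Apply inclusion-exclusion:
P(at least one) = 3/5 + 2/5 + 11/30 + 9/20 − 1/5 − 11/60 − 1/4 − 1/6 − 1/5 − 3/20 + 1/10 + 7/60 + 1/15 + 1/12 − 1/20 = 59/60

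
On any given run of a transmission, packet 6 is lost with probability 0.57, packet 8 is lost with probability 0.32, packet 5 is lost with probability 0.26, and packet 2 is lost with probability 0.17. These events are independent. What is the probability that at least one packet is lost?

Independence gives P(none) = ∏(1 − pᵢ).
P(none) = (1 − 0.57) × (1 − 0.32) × (1 − 0.26) × (1 − 0.17) = 0.43 × 0.68 × 0.74 × 0.83 = 0.17959208
P(at least one) = 1 − 0.17959208 = 0.82040792

0.82040792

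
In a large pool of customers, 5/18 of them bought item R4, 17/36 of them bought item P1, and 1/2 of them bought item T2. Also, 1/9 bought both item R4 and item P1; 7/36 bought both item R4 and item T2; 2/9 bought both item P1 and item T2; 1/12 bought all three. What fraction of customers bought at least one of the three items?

29/36

Using inclusion–exclusion:
P(at least one) = 5/18 + 17/36 + 1/2 − 1/9 − 7/36 − 2/9 + 1/12 = 29/36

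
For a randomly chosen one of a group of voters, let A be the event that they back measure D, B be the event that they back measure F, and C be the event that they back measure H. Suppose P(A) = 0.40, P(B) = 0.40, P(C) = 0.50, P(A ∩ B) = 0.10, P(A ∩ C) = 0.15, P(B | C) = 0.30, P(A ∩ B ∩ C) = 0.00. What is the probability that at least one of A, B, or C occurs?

P(B ∩ C) = P(C)·P(B|C) = 0.50 × 0.30 = 0.15
P(A ∪ B ∪ C) = 0.40 + 0.40 + 0.50 − 0.10 − 0.15 − 0.15 + 0.00 = 0.90

0.90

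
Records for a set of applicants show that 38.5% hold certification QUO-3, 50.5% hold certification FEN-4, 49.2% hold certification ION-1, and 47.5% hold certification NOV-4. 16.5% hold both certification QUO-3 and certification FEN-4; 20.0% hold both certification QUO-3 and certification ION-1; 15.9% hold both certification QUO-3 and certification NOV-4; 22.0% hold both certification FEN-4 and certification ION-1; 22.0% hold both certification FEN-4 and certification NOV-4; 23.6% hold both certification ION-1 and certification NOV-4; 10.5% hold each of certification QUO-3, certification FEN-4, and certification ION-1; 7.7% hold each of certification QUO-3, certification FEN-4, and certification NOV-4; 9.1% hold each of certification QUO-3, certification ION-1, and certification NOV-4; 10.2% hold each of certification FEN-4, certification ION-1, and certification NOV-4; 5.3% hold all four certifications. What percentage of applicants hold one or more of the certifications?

97.9%

Inclusion–exclusion gives
P(at least one) = 38.5 + 50.5 + 49.2 + 47.5 − 16.5 − 20.0 − 15.9 − 22.0 − 22.0 − 23.6 + 10.5 + 7.7 + 9.1 + 10.2 − 5.3 = 97.9%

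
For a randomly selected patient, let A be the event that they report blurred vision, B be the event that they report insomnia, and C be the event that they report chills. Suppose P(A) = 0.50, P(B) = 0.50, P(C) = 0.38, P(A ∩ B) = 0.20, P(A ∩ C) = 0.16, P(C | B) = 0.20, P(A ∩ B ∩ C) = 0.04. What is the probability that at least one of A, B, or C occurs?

P(B ∩ C) = P(B)·P(C|B) = 0.50 × 0.20 = 0.10
Inclusion–exclusion gives
P(A ∪ B ∪ C) = 0.50 + 0.50 + 0.38 − 0.20 − 0.16 − 0.10 + 0.04 = 0.96

0.96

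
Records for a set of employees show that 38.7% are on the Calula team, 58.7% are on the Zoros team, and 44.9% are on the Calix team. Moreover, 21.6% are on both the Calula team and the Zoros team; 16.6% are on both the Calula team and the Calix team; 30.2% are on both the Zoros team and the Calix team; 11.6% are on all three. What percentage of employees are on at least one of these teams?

85.5%

P(at least one) = 38.7 + 58.7 + 44.9 − 21.6 − 16.6 − 30.2 + 11.6 = 85.5%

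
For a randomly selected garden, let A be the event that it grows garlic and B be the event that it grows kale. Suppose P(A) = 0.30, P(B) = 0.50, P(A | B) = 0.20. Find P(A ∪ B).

P(A ∩ B) = P(B)·P(A|B) = 0.50 × 0.20 = 0.10
Inclusion–exclusion gives
P(A ∪ B) = 0.30 + 0.50 − 0.10 = 0.70

0.70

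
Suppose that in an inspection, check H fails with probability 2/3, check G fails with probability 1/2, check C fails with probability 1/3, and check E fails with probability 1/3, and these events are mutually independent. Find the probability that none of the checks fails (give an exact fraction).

2/27

P(none) = (1 − 2/3) × (1 − 1/2) × (1 − 1/3) × (1 − 1/3) = 1/3 × 1/2 × 2/3 × 2/3 = 2/27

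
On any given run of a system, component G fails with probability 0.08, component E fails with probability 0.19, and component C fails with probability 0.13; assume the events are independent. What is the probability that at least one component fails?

P(none) = (1 − 0.08) × (1 − 0.19) × (1 − 0.13) = 0.92 × 0.81 × 0.87 = 0.648324
P(at least one) = 1 − 0.648324 = 0.351676

0.351676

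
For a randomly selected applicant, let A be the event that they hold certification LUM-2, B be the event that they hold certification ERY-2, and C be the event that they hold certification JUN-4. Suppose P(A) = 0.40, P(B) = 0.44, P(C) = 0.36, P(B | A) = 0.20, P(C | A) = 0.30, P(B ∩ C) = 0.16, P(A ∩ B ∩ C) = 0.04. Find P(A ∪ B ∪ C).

0.88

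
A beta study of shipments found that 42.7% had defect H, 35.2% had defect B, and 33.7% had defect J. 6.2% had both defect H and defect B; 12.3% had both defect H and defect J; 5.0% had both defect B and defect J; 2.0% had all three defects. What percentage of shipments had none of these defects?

P(at least one) = 42.7 + 35.2 + 33.7 − 6.2 − 12.3 − 5.0 + 2.0 = 90.1%
P(none) = 100% − 90.1% = 9.9%

9.9%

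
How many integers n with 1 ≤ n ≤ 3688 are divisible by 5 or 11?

By inclusion-exclusion,
floor(3688/5) + floor(3688/11) − floor(3688/55) = 737 + 335 − 67 = 1005

1005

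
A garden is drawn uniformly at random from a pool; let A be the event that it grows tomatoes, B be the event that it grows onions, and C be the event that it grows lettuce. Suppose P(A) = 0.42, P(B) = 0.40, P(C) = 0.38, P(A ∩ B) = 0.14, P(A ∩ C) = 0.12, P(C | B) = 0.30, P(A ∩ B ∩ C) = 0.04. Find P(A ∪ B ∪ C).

0.86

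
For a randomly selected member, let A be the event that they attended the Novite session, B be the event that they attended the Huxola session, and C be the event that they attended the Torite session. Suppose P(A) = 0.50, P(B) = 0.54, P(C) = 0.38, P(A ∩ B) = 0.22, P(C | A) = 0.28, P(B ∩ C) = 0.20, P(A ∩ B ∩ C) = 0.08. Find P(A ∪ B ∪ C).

P(A ∩ C) = P(A)·P(C|A) = 0.50 × 0.28 = 0.14
P(A ∪ B ∪ C) = 0.50 + 0.54 + 0.38 − 0.22 − 0.14 − 0.20 + 0.08 = 0.94

0.94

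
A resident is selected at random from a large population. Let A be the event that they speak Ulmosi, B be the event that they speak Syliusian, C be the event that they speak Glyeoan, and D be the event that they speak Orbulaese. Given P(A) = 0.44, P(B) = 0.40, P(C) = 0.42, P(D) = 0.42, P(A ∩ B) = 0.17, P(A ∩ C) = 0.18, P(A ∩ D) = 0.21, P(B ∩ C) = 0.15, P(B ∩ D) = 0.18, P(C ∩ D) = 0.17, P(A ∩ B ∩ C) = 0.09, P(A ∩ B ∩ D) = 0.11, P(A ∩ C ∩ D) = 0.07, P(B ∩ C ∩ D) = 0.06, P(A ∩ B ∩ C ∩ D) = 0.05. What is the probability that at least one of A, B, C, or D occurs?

0.90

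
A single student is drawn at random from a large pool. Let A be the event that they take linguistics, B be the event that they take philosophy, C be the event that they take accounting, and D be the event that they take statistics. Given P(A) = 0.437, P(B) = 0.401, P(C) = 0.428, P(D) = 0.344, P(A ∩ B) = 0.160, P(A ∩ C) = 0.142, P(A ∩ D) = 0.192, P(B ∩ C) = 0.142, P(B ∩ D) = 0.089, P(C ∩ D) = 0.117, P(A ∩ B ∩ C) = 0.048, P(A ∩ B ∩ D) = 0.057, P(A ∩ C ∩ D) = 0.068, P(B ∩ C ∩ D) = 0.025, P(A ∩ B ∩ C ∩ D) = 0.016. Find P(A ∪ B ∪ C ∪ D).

0.950

By inclusion–exclusion:
P(A ∪ B ∪ C ∪ D) = 0.437 + 0.401 + 0.428 + 0.344 − 0.160 − 0.142 − 0.192 − 0.142 − 0.089 − 0.117 + 0.048 + 0.057 + 0.068 + 0.025 − 0.016 = 0.950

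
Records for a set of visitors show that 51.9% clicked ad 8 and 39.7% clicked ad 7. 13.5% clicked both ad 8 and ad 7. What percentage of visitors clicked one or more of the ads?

By inclusion–exclusion:
P(at least one) = 51.9 + 39.7 − 13.5 = 78.1%

78.1%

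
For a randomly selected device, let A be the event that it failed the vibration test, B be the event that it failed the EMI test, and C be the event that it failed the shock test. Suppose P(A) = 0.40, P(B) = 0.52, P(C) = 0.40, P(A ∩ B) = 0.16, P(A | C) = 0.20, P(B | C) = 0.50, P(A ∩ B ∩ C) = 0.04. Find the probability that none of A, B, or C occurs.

0.08

P(A ∩ C) = P(C)·P(A|C) = 0.40 × 0.20 = 0.08
P(B ∩ C) = P(C)·P(B|C) = 0.40 × 0.50 = 0.20
Using inclusion–exclusion:
P(A ∪ B ∪ C) = 0.40 + 0.52 + 0.40 − 0.16 − 0.08 − 0.20 + 0.04 = 0.92
P(none) = 1 − 0.92 = 0.08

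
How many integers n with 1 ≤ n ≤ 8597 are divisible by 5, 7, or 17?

3048

Apply inclusion-exclusion:
floor(8597/5) + floor(8597/7) + floor(8597/17) − floor(8597/35) − floor(8597/85) − floor(8597/119) + floor(8597/595) = 1719 + 1228 + 505 − 245 − 101 − 72 + 14 = 3048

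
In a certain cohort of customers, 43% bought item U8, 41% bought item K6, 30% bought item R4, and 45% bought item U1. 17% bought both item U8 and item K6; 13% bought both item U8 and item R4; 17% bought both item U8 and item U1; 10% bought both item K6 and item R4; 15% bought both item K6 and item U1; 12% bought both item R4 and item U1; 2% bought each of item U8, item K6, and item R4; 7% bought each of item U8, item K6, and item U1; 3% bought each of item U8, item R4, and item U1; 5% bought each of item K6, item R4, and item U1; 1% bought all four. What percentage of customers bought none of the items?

P(≥1) = 43 + 41 + 30 + 45 − 17 − 13 − 17 − 10 − 15 − 12 + 2 + 7 + 3 + 5 − 1 = 91%
P(none) = 100% − 91% = 9%

9%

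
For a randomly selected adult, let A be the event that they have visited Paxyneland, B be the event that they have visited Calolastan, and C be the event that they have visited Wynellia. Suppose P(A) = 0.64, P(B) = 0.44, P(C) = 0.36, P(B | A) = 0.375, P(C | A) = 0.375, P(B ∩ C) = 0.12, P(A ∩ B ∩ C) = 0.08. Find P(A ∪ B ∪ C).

0.92

P(A ∩ B) = P(A)·P(B|A) = 0.64 × 0.375 = 0.24
P(A ∩ C) = P(A)·P(C|A) = 0.64 × 0.375 = 0.24
P(A ∪ B ∪ C) = 0.64 + 0.44 + 0.36 − 0.24 − 0.24 − 0.12 + 0.08 = 0.92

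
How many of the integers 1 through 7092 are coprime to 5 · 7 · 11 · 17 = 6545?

floor(7092/5) + floor(7092/7) + floor(7092/11) + floor(7092/17) − floor(7092/35) − floor(7092/55) − floor(7092/85) − floor(7092/77) − floor(7092/119) − floor(7092/187) + floor(7092/385) + floor(7092/595) + floor(7092/935) + floor(7092/1309) − floor(7092/6545) = 1418 + 1013 + 644 + 417 − 202 − 128 − 83 − 92 − 59 − 37 + 18 + 11 + 7 + 5 − 1 = 2931
7092 − 2931 = 4161

4161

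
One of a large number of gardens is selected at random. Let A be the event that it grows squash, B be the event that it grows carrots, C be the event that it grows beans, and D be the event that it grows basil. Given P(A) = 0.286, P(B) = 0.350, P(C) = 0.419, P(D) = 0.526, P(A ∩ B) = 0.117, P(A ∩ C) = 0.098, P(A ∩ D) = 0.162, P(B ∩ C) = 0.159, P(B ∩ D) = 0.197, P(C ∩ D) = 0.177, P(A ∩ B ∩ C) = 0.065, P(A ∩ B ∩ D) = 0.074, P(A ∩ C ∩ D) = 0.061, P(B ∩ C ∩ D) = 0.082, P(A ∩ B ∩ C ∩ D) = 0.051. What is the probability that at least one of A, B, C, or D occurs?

By inclusion-exclusion,
P(A ∪ B ∪ C ∪ D) = 0.286 + 0.350 + 0.419 + 0.526 − 0.117 − 0.098 − 0.162 − 0.159 − 0.197 − 0.177 + 0.065 + 0.074 + 0.061 + 0.082 − 0.051 = 0.902

0.902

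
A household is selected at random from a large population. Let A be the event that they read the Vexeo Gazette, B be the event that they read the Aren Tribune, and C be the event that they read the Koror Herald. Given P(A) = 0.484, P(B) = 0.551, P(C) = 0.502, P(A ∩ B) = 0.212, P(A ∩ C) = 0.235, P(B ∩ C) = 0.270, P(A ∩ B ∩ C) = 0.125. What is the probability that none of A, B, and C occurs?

Using inclusion–exclusion:
P(A ∪ B ∪ C) = 0.484 + 0.551 + 0.502 − 0.212 − 0.235 − 0.270 + 0.125 = 0.945
P(none) = 1 − 0.945 = 0.055

0.055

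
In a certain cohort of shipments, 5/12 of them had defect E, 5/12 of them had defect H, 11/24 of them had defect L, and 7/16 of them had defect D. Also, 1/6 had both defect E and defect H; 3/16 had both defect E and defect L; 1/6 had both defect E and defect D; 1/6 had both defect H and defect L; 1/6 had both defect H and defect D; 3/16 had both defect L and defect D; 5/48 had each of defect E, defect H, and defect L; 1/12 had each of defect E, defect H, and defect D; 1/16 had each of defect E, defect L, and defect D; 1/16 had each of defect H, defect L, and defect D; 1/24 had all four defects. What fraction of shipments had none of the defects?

P(at least one) = 5/12 + 5/12 + 11/24 + 7/16 − 1/6 − 3/16 − 1/6 − 1/6 − 1/6 − 3/16 + 5/48 + 1/12 + 1/16 + 1/16 − 1/24 = 23/24
P(none) = 1 − 23/24 = 1/24

1/24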